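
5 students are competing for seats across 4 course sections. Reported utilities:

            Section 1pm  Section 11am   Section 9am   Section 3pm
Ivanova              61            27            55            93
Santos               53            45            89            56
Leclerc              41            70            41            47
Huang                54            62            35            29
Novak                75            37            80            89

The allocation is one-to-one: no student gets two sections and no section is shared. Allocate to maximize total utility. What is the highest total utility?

Maximum total: 327 points

This is a one-to-one assignment (maximum-weight bipartite matching).
Optimal: Novak→Section 1pm (75 points), Leclerc→Section 11am (70 points), Santos→Section 9am (89 points), Ivanova→Section 3pm (93 points) — total 75+70+89+93 = 327 points.
Row-greedy (each student in turn takes its best remaining section) gives 306 points, worse by 21.
Swapping Leclerc↔Novak (Leclerc→Section 1pm 41 points, Novak→Section 11am 37 points) loses 67.
No other one-to-one assignment exceeds 327 points.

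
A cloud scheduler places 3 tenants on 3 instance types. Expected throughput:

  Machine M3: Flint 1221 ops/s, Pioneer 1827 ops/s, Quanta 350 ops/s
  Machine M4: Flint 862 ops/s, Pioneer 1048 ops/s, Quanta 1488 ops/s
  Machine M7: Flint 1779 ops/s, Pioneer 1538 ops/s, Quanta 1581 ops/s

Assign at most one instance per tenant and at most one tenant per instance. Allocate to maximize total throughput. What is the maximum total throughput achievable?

Max total: 5094 ops/s

This is the linear assignment problem.
Optimal: Flint→Machine M7 (1779 ops/s), Pioneer→Machine M3 (1827 ops/s), Quanta→Machine M4 (1488 ops/s) — total 1779+1827+1488 = 5094 ops/s.
Next-best assignment: Flint→Machine M4, Pioneer→Machine M3, Quanta→Machine M7 = 4270 ops/s.
Swapping Pioneer↔Quanta (Pioneer→Machine M4 1048 ops/s, Quanta→Machine M3 350 ops/s) loses 1917.
Checked against all permutations: 5094 ops/s is optimal.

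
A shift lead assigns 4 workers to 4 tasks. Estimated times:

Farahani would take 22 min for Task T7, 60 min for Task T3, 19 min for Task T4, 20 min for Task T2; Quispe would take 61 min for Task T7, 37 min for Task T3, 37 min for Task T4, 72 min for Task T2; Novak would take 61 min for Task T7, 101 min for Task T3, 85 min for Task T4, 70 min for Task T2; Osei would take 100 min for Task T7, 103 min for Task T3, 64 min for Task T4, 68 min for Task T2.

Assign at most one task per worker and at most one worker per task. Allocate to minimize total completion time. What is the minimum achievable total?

This is a one-to-one assignment (minimum-cost bipartite matching).
Optimal: Farahani→Task T2 (20 min), Quispe→Task T3 (37 min), Novak→Task T7 (61 min), Osei→Task T4 (64 min) — total 20+37+61+64 = 182 min.
Column-greedy (each task in turn goes to its cheapest remaining worker) gives 193 min, worse by 11.
Next-best assignment: Farahani→Task T4, Quispe→Task T3, Novak→Task T7, Osei→Task T2 = 185 min.
Swapping Novak↔Farahani (Novak→Task T2 70 min, Farahani→Task T7 22 min) adds 11.

Minimum total: 182 min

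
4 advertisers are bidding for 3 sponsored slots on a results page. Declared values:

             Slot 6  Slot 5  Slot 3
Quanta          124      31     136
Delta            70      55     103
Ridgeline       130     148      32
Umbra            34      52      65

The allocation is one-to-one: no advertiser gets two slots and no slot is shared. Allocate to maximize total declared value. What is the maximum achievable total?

This is the linear assignment problem.
Optimal: Quanta→Slot 6 ($124), Ridgeline→Slot 5 ($148), Delta→Slot 3 ($103) — total 124+148+103 = $375.
Column-greedy (each slot in turn goes to its best remaining advertiser) gives $321, worse by 54.
Next-best assignment: Delta→Slot 6, Ridgeline→Slot 5, Quanta→Slot 3 = $354.
No other one-to-one assignment exceeds $375.

Max total: $375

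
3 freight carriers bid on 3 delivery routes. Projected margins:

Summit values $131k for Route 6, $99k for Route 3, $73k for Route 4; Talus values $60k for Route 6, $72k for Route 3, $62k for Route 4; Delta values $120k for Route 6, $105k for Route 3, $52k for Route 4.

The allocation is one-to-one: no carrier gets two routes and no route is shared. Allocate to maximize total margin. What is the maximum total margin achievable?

Optimal: Summit→Route 6 ($131k), Talus→Route 4 ($62k), Delta→Route 3 ($105k) — total 131+62+105 = $298k.
Row-greedy (each carrier in turn takes its best remaining route) gives $255k, worse by 43.
Swapping Summit↔Talus (Summit→Route 4 $73k, Talus→Route 6 $60k) loses 60.
No other one-to-one assignment exceeds $298k.

Maximum total: $298k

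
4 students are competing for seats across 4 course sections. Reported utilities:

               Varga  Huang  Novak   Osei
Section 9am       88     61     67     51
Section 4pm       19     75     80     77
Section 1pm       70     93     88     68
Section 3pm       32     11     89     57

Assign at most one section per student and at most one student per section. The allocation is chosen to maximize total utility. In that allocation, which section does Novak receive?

Novak receives Section 3pm.

Optimal: Varga→Section 9am (88 points), Huang→Section 1pm (93 points), Novak→Section 3pm (89 points), Osei→Section 4pm (77 points) — total 88+93+89+77 = 347 points.
Column-greedy (each section in turn goes to its best remaining student) gives 318 points, worse by 29.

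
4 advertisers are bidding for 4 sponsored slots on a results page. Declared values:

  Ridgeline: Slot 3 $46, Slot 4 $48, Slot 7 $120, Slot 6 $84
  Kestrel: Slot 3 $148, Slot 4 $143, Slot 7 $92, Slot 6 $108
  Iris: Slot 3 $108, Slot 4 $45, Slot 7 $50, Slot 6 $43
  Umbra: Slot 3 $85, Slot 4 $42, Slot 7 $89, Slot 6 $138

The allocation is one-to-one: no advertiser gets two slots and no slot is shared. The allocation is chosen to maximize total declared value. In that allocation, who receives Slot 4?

This is a one-to-one assignment (maximum-weight bipartite matching).
Optimal: Ridgeline→Slot 7 ($120), Kestrel→Slot 4 ($143), Iris→Slot 3 ($108), Umbra→Slot 6 ($138) — total 120+143+108+138 = $509.
Max-entry greedy (repeatedly take the single best remaining cell) gives $451, worse by 58.
Next-best assignment: Ridgeline→Slot 7, Kestrel→Slot 3, Iris→Slot 4, Umbra→Slot 6 = $451.
Swapping Iris↔Kestrel (Iris→Slot 4 $45, Kestrel→Slot 3 $148) loses 58.
No other one-to-one assignment exceeds $509.
Kestrel's own top slot is Slot 3 ($148), but forcing Kestrel→Slot 3 and reassigning the rest optimally gives only $451 — worse by 58.

Kestrel receives Slot 4.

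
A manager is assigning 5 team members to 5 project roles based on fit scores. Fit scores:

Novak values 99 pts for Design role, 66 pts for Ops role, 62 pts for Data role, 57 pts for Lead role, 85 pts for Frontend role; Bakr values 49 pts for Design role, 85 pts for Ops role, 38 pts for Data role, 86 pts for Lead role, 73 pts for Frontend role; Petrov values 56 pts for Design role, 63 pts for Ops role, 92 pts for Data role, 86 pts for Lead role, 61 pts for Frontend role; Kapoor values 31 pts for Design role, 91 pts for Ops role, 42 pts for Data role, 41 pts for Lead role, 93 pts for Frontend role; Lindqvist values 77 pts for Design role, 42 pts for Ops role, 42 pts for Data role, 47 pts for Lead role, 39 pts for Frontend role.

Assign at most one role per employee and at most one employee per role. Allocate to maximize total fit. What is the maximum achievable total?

Optimal: Novak→Frontend role (85 pts), Bakr→Lead role (86 pts), Petrov→Data role (92 pts), Kapoor→Ops role (91 pts), Lindqvist→Design role (77 pts) — total 85+86+92+91+77 = 431 pts.
Row-greedy (each employee in turn takes its best remaining role) gives 412 pts, worse by 19.
Next-best assignment: Novak→Design role, Bakr→Ops role, Petrov→Data role, Kapoor→Frontend role, Lindqvist→Lead role = 416 pts.
No other one-to-one assignment exceeds 431 pts.

Max total: 431 pts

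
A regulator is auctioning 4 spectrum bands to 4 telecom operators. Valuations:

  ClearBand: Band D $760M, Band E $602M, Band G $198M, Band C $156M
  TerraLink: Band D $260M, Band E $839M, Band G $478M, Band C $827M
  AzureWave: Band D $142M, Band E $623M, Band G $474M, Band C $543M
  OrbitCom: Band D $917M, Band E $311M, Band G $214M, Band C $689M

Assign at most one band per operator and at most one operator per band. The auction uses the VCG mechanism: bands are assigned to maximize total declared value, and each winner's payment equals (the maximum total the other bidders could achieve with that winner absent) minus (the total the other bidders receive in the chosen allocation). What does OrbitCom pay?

Efficient allocation: ClearBand→Band E ($602M), TerraLink→Band C ($827M), AzureWave→Band G ($474M), OrbitCom→Band D ($917M); total welfare W = $2820M.
OrbitCom receives Band D at value $917M, so the others get W − 917 = $1903M.
Without OrbitCom: best allocation of the remaining 3 bidders over all 4 bands is ClearBand→Band D ($760M), TerraLink→Band C ($827M), AzureWave→Band E ($623M), total $2210M.
VCG payment = (others' best without OrbitCom) − (others' welfare with OrbitCom) = 2210 − 1903 = $307M.

OrbitCom pays $307M.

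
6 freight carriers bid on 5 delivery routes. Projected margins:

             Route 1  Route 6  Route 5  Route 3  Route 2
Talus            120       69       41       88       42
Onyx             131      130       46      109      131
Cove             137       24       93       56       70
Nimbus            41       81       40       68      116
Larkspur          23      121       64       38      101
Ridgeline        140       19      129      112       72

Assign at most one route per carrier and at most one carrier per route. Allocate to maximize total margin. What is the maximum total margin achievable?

Optimal: Cove→Route 1 ($137k), Larkspur→Route 6 ($121k), Ridgeline→Route 5 ($129k), Onyx→Route 3 ($109k), Nimbus→Route 2 ($116k) — total 137+121+129+109+116 = $612k.
Column-greedy (each route in turn goes to its best remaining carrier) gives $567k, worse by 45.
Next-best assignment: Cove→Route 1, Larkspur→Route 6, Ridgeline→Route 5, Talus→Route 3, Onyx→Route 2 = $606k.
Every other assignment is strictly worse.

Maximum total: $612k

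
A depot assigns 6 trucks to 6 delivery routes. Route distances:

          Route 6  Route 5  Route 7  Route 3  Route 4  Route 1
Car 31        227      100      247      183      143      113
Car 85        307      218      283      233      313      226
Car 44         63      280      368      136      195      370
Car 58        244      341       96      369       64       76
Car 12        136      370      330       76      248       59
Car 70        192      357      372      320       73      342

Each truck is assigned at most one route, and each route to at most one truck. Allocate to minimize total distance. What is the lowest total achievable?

Optimal: Car 31→Route 5 (100 km), Car 85→Route 3 (233 km), Car 44→Route 6 (63 km), Car 58→Route 7 (96 km), Car 12→Route 1 (59 km), Car 70→Route 4 (73 km) — total 100+233+63+96+59+73 = 624 km.
Column-greedy (each route in turn goes to its cheapest remaining truck) gives 634 km, worse by 10.

Min total: 624 km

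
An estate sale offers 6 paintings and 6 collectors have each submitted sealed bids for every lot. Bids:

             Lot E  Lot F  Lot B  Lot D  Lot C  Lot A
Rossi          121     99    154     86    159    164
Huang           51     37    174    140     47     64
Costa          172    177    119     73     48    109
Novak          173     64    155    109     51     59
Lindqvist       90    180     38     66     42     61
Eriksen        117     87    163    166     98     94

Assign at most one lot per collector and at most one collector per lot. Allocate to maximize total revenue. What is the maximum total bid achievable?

Optimal: Rossi→Lot C ($159), Huang→Lot B ($174), Costa→Lot A ($109), Novak→Lot E ($173), Lindqvist→Lot F ($180), Eriksen→Lot D ($166) — total 159+174+109+173+180+166 = $961.
Row-greedy (each collector in turn takes its best remaining lot) gives $852, worse by 109.
Checked against all permutations: $961 is optimal.

Max total: $961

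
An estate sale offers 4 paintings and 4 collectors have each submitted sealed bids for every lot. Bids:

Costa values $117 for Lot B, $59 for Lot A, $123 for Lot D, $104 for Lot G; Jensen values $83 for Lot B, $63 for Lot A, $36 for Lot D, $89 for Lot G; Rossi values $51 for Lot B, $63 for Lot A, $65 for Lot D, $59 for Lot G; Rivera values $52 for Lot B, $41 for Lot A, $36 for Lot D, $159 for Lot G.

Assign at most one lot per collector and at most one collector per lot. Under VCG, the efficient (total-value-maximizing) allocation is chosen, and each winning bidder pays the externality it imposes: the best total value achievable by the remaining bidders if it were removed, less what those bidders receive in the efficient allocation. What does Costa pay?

Efficient allocation: Costa→Lot D ($123), Jensen→Lot B ($83), Rossi→Lot A ($63), Rivera→Lot G ($159); total welfare W = $428.
Costa receives Lot D at value $123, so the others get W − 123 = $305.
Without Costa: best allocation of the remaining 3 bidders over all 4 lots is Jensen→Lot B ($83), Rossi→Lot D ($65), Rivera→Lot G ($159), total $307.
VCG payment = (others' best without Costa) − (others' welfare with Costa) = 307 − 305 = $2.

Costa pays $2.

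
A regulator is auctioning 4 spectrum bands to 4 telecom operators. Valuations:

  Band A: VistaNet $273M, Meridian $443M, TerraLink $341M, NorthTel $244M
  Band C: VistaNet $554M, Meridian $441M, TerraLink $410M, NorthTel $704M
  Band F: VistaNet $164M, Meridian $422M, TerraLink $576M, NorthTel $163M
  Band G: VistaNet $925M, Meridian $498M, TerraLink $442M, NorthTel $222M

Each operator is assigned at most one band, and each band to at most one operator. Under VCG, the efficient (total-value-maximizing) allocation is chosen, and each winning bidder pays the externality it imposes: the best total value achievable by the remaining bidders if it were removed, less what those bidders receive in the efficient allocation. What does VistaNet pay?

Efficient allocation: VistaNet→Band G ($925M), Meridian→Band A ($443M), TerraLink→Band F ($576M), NorthTel→Band C ($704M); total welfare W = $2648M.
VistaNet receives Band G at value $925M, so the others get W − 925 = $1723M.
Without VistaNet: best allocation of the remaining 3 bidders over all 4 bands is Meridian→Band G ($498M), TerraLink→Band F ($576M), NorthTel→Band C ($704M), total $1778M.
VCG payment = (others' best without VistaNet) − (others' welfare with VistaNet) = 1778 − 1723 = $55M.

VistaNet pays $55M.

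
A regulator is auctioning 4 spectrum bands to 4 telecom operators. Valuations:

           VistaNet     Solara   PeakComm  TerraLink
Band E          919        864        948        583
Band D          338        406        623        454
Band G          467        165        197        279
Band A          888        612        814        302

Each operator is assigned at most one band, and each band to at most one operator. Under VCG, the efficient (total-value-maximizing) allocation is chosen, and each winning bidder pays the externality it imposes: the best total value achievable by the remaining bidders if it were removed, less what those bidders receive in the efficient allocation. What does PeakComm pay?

Efficient allocation: VistaNet→Band A ($888M), Solara→Band E ($864M), PeakComm→Band D ($623M), TerraLink→Band G ($279M); total welfare W = $2654M.
PeakComm receives Band D at value $623M, so the others get W − 623 = $2031M.
Without PeakComm: best allocation of the remaining 3 bidders over all 4 bands is VistaNet→Band A ($888M), Solara→Band E ($864M), TerraLink→Band D ($454M), total $2206M.
VCG payment = (others' best without PeakComm) − (others' welfare with PeakComm) = 2206 − 2031 = $175M.

PeakComm pays $175M.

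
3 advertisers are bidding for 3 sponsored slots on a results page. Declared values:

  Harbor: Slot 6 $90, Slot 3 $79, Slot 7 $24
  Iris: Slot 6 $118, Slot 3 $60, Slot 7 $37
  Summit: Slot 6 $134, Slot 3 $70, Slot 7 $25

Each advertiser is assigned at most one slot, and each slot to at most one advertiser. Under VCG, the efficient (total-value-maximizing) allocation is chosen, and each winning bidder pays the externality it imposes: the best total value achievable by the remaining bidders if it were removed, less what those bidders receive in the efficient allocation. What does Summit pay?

Efficient allocation: Harbor→Slot 3 ($79), Iris→Slot 7 ($37), Summit→Slot 6 ($134); total welfare W = $250.
Summit receives Slot 6 at value $134, so the others get W − 134 = $116.
Without Summit: best allocation of the remaining 2 bidders over all 3 slots is Harbor→Slot 3 ($79), Iris→Slot 6 ($118), total $197.
VCG payment = (others' best without Summit) − (others' welfare with Summit) = 197 − 116 = $81.

Summit pays $81.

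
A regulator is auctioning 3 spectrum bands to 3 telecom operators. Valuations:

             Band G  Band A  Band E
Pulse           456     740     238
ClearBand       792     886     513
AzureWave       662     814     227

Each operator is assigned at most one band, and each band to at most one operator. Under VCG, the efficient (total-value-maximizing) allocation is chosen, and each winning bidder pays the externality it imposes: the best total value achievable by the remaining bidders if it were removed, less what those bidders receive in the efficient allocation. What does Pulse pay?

Pulse pays $431M.

Efficient allocation: Pulse→Band A ($740M), ClearBand→Band E ($513M), AzureWave→Band G ($662M); total welfare W = $1915M.
Pulse receives Band A at value $740M, so the others get W − 740 = $1175M.
Without Pulse: best allocation of the remaining 2 bidders over all 3 bands is ClearBand→Band G ($792M), AzureWave→Band A ($814M), total $1606M.
VCG payment = (others' best without Pulse) − (others' welfare with Pulse) = 1606 − 1175 = $431M.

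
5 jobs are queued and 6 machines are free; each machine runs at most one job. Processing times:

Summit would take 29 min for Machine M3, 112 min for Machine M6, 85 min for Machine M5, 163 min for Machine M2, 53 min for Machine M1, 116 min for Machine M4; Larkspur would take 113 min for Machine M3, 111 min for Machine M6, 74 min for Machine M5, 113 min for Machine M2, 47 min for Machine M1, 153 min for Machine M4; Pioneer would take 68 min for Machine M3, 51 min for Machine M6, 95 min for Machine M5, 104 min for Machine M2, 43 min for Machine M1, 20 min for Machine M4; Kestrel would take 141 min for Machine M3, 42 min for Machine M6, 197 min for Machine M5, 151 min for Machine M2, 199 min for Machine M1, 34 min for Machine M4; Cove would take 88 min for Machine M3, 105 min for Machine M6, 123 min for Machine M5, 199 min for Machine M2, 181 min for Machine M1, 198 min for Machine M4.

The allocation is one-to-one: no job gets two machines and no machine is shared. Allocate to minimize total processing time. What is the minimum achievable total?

Minimum total: 261 min

Treat this as an assignment problem: match each job to one machine.
Optimal: Summit→Machine M3 (29 min), Larkspur→Machine M1 (47 min), Pioneer→Machine M4 (20 min), Kestrel→Machine M6 (42 min), Cove→Machine M5 (123 min) — total 29+47+20+42+123 = 261 min.
Column-greedy (each machine in turn goes to its cheapest remaining job) gives 430 min, worse by 169.
Next-best assignment: Summit→Machine M1, Larkspur→Machine M5, Pioneer→Machine M4, Kestrel→Machine M6, Cove→Machine M3 = 277 min.
Every other assignment is strictly worse.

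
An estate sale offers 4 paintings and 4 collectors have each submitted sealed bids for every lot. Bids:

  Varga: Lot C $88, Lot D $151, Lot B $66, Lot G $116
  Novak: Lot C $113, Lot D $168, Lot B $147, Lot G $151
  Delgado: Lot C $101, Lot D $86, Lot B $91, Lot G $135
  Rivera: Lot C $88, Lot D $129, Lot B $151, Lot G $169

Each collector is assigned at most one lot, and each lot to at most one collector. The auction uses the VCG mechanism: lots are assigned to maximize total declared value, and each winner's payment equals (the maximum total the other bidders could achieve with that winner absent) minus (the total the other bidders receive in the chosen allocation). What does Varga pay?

Efficient allocation: Varga→Lot D ($151), Novak→Lot B ($147), Delgado→Lot C ($101), Rivera→Lot G ($169); total welfare W = $568.
Varga receives Lot D at value $151, so the others get W − 151 = $417.
Without Varga: best allocation of the remaining 3 bidders over all 4 lots is Novak→Lot D ($168), Delgado→Lot G ($135), Rivera→Lot B ($151), total $454.
VCG payment = (others' best without Varga) − (others' welfare with Varga) = 454 − 417 = $37.

Varga pays $37.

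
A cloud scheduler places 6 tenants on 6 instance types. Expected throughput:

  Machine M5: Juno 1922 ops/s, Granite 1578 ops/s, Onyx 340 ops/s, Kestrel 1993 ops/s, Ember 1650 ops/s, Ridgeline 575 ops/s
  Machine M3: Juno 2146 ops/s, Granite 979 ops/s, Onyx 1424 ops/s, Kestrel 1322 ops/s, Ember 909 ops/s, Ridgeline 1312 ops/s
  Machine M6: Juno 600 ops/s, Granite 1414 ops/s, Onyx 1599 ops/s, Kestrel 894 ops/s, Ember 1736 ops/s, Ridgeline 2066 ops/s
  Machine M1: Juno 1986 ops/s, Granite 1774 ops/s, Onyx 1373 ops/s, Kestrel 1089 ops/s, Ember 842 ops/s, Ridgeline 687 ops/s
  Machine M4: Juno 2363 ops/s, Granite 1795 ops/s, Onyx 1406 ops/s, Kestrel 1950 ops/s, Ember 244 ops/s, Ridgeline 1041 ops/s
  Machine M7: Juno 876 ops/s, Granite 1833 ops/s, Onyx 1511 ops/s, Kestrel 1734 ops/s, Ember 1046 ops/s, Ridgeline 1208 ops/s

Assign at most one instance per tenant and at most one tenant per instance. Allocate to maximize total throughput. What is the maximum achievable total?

Maximum total: 11097 ops/s

Treat this as an assignment problem: match each tenant to one instance.
Optimal: Juno→Machine M3 (2146 ops/s), Granite→Machine M1 (1774 ops/s), Onyx→Machine M7 (1511 ops/s), Kestrel→Machine M4 (1950 ops/s), Ember→Machine M5 (1650 ops/s), Ridgeline→Machine M6 (2066 ops/s) — total 2146+1774+1511+1950+1650+2066 = 11097 ops/s.
Max-entry greedy (repeatedly take the single best remaining cell) gives 10521 ops/s, worse by 576.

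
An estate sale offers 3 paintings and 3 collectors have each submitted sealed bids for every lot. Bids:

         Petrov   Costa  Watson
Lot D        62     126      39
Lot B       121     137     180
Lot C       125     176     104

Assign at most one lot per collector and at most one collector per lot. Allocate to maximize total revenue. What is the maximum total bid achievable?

Optimal: Petrov→Lot C ($125), Costa→Lot D ($126), Watson→Lot B ($180) — total 125+126+180 = $431.
Row-greedy (each collector in turn takes its best remaining lot) gives $301, worse by 130.
Next-best assignment: Petrov→Lot D, Costa→Lot C, Watson→Lot B = $418.
Every other assignment is strictly worse.

Max total: $431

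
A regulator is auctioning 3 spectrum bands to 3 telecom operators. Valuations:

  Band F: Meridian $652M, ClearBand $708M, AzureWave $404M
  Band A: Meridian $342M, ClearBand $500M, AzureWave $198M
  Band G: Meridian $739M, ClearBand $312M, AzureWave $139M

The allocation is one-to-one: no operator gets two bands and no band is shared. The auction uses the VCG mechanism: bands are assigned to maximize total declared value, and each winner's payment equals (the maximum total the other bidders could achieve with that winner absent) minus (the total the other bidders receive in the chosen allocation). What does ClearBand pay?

Efficient allocation: Meridian→Band G ($739M), ClearBand→Band F ($708M), AzureWave→Band A ($198M); total welfare W = $1645M.
ClearBand receives Band F at value $708M, so the others get W − 708 = $937M.
Without ClearBand: best allocation of the remaining 2 bidders over all 3 bands is Meridian→Band G ($739M), AzureWave→Band F ($404M), total $1143M.
VCG payment = (others' best without ClearBand) − (others' welfare with ClearBand) = 1143 − 937 = $206M.

ClearBand pays $206M.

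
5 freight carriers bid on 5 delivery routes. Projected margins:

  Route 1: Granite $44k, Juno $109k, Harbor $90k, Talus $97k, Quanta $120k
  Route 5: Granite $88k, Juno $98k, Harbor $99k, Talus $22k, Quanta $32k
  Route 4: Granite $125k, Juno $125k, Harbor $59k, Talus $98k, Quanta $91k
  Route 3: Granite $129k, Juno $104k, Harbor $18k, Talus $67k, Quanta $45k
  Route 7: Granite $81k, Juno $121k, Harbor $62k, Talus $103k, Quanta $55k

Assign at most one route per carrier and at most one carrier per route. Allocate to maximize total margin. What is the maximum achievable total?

Optimal: Granite→Route 3 ($129k), Juno→Route 4 ($125k), Harbor→Route 5 ($99k), Talus→Route 7 ($103k), Quanta→Route 1 ($120k) — total 129+125+99+103+120 = $576k.
Column-greedy (each route in turn goes to its best remaining carrier) gives $551k, worse by 25.
Every other assignment is strictly worse.

Max total: $576k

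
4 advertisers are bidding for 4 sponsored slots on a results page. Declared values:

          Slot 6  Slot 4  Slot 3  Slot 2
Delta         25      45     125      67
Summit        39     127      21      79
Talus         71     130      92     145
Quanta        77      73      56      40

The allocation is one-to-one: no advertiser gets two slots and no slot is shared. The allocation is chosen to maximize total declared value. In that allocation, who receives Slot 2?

Talus receives Slot 2.

Optimal: Delta→Slot 3 ($125), Summit→Slot 4 ($127), Talus→Slot 2 ($145), Quanta→Slot 6 ($77) — total 125+127+145+77 = $474.
Column-greedy (each slot in turn goes to its best remaining advertiser) gives $411, worse by 63.
Swapping Delta↔Summit (Delta→Slot 4 $45, Summit→Slot 3 $21) loses 186.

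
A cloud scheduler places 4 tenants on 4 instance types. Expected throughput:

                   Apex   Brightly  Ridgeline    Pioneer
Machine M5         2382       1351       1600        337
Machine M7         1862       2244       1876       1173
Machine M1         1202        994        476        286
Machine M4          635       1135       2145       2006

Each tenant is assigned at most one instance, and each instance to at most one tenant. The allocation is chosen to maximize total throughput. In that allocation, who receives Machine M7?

Ridgeline receives Machine M7.

Optimal: Apex→Machine M5 (2382 ops/s), Brightly→Machine M1 (994 ops/s), Ridgeline→Machine M7 (1876 ops/s), Pioneer→Machine M4 (2006 ops/s) — total 2382+994+1876+2006 = 7258 ops/s.
Column-greedy (each instance in turn goes to its best remaining tenant) gives 7108 ops/s, worse by 150.
Next-best assignment: Apex→Machine M5, Brightly→Machine M7, Ridgeline→Machine M1, Pioneer→Machine M4 = 7108 ops/s.
Ridgeline's own top instance is Machine M4 (2145 ops/s), but forcing Ridgeline→Machine M4 and reassigning the rest optimally gives only 7057 ops/s — worse by 201.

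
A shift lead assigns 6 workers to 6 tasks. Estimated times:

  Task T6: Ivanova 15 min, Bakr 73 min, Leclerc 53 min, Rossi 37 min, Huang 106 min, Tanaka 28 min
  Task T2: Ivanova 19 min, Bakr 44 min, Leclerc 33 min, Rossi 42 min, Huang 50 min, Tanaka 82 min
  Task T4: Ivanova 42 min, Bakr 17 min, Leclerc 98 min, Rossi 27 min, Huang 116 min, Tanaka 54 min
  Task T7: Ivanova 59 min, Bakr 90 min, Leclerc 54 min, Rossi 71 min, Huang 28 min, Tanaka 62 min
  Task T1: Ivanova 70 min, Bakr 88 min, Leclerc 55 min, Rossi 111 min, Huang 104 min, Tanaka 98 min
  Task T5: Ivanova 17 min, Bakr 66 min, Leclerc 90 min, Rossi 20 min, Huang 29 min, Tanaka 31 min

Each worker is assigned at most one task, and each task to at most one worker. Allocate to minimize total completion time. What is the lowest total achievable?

Optimal: Ivanova→Task T2 (19 min), Bakr→Task T4 (17 min), Leclerc→Task T1 (55 min), Rossi→Task T5 (20 min), Huang→Task T7 (28 min), Tanaka→Task T6 (28 min) — total 19+17+55+20+28+28 = 167 min.
Column-greedy (each task in turn goes to its cheapest remaining worker) gives 211 min, worse by 44.
Next-best assignment: Ivanova→Task T2, Bakr→Task T4, Leclerc→Task T1, Rossi→Task T6, Huang→Task T7, Tanaka→Task T5 = 187 min.
Swapping Leclerc↔Ivanova (Leclerc→Task T2 33 min, Ivanova→Task T1 70 min) adds 29.
No other one-to-one assignment undercuts 167 min.

Min total: 167 min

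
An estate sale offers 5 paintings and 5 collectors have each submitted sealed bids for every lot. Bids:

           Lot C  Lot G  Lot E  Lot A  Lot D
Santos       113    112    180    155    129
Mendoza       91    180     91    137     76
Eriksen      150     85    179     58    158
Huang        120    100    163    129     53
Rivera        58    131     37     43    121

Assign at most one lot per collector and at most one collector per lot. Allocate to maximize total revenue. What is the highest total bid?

Optimal: Santos→Lot A ($155), Mendoza→Lot G ($180), Eriksen→Lot C ($150), Huang→Lot E ($163), Rivera→Lot D ($121) — total 155+180+150+163+121 = $769.
Column-greedy (each lot in turn goes to its best remaining collector) gives $760, worse by 9.
Checked against all permutations: $769 is optimal.

Max total: $769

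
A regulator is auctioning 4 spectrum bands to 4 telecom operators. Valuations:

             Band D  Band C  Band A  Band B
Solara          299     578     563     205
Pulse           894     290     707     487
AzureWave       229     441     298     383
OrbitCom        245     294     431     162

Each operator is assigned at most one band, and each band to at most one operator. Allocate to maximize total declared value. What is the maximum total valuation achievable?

Maximum total: $2286M

Optimal: Solara→Band C ($578M), Pulse→Band D ($894M), AzureWave→Band B ($383M), OrbitCom→Band A ($431M) — total 578+894+383+431 = $2286M.
Next-best assignment: Solara→Band A, Pulse→Band D, AzureWave→Band B, OrbitCom→Band C = $2134M.
Swapping AzureWave↔OrbitCom (AzureWave→Band A $298M, OrbitCom→Band B $162M) loses 354.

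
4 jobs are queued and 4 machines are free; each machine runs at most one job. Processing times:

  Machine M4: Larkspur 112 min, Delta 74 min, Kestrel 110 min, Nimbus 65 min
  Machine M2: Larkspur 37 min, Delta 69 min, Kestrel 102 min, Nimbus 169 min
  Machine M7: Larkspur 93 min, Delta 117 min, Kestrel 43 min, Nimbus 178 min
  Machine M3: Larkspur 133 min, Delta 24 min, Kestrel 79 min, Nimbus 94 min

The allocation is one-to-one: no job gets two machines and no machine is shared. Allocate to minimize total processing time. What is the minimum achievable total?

Minimum total: 169 min

Optimal: Larkspur→Machine M2 (37 min), Delta→Machine M3 (24 min), Kestrel→Machine M7 (43 min), Nimbus→Machine M4 (65 min) — total 37+24+43+65 = 169 min.
Next-best assignment: Larkspur→Machine M2, Delta→Machine M4, Kestrel→Machine M7, Nimbus→Machine M3 = 248 min.
Swapping Nimbus↔Kestrel (Nimbus→Machine M7 178 min, Kestrel→Machine M4 110 min) adds 180.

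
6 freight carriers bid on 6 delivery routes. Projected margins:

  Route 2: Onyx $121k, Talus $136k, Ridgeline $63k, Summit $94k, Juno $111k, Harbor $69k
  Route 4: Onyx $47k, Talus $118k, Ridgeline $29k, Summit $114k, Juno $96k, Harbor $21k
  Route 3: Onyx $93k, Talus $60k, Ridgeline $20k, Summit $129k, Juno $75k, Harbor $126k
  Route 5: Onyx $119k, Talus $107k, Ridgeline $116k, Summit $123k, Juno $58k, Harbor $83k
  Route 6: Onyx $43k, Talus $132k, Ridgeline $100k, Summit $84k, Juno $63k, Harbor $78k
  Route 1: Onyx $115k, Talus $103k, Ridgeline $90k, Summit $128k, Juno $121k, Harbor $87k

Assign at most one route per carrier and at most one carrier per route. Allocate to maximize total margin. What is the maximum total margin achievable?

Treat this as an assignment problem: match each carrier to one route.
Optimal: Onyx→Route 2 ($121k), Talus→Route 6 ($132k), Ridgeline→Route 5 ($116k), Summit→Route 4 ($114k), Juno→Route 1 ($121k), Harbor→Route 3 ($126k) — total 121+132+116+114+121+126 = $730k.
Max-entry greedy (repeatedly take the single best remaining cell) gives $626k, worse by 104.
Next-best assignment: Onyx→Route 2, Talus→Route 6, Ridgeline→Route 5, Summit→Route 1, Juno→Route 4, Harbor→Route 3 = $719k.

Max total: $730k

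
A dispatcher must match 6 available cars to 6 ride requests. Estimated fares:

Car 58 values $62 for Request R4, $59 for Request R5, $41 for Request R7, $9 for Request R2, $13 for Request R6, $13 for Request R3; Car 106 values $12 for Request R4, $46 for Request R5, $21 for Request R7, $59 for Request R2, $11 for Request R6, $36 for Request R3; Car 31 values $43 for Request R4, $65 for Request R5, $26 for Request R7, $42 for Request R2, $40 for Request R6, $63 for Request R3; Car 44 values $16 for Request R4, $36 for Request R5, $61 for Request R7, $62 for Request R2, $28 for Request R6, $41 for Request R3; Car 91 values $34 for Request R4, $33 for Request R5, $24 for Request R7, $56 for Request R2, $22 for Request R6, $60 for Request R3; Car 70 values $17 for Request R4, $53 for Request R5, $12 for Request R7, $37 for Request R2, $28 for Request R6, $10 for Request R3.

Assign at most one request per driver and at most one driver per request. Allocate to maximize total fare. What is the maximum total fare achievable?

Optimal: Car 58→Request R4 ($62), Car 106→Request R2 ($59), Car 31→Request R5 ($65), Car 44→Request R7 ($61), Car 91→Request R3 ($60), Car 70→Request R6 ($28) — total 62+59+65+61+60+28 = $335.
Max-entry greedy (repeatedly take the single best remaining cell) gives $298, worse by 37.
Swapping Car 44↔Car 91 (Car 44→Request R3 $41, Car 91→Request R7 $24) loses 56.
No other one-to-one assignment exceeds $335.

Max total: $335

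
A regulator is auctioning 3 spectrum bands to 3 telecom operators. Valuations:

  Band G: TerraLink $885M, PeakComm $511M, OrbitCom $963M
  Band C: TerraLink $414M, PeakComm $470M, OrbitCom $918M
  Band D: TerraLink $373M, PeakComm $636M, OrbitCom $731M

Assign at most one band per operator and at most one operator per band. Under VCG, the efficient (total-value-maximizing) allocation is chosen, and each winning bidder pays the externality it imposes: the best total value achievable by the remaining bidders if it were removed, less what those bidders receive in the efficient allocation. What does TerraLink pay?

Efficient allocation: TerraLink→Band G ($885M), PeakComm→Band D ($636M), OrbitCom→Band C ($918M); total welfare W = $2439M.
TerraLink receives Band G at value $885M, so the others get W − 885 = $1554M.
Without TerraLink: best allocation of the remaining 2 bidders over all 3 bands is PeakComm→Band D ($636M), OrbitCom→Band G ($963M), total $1599M.
VCG payment = (others' best without TerraLink) − (others' welfare with TerraLink) = 1599 − 1554 = $45M.

TerraLink pays $45M.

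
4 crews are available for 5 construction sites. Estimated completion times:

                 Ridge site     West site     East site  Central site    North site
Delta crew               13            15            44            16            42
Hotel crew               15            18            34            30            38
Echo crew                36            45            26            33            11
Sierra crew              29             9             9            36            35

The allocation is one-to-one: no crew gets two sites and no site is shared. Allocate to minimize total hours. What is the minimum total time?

Min total: 50 hours

This is a one-to-one assignment (minimum-cost bipartite matching).
Optimal: Delta crew→West site (15 hours), Hotel crew→Ridge site (15 hours), Echo crew→North site (11 hours), Sierra crew→East site (9 hours) — total 15+15+11+9 = 50 hours.
Row-greedy (each crew in turn takes its cheapest remaining site) gives 51 hours, worse by 1.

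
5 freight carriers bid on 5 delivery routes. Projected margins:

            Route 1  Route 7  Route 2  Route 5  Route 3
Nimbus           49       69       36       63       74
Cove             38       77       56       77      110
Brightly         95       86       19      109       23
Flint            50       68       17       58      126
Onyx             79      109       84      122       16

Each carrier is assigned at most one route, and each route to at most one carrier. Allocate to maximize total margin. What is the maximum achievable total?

Max total: $468k

Optimal: Nimbus→Route 7 ($69k), Cove→Route 2 ($56k), Brightly→Route 1 ($95k), Flint→Route 3 ($126k), Onyx→Route 5 ($122k) — total 69+56+95+126+122 = $468k.
Next-best assignment: Nimbus→Route 2, Cove→Route 7, Brightly→Route 1, Flint→Route 3, Onyx→Route 5 = $456k.
Swapping Nimbus↔Onyx (Nimbus→Route 5 $63k, Onyx→Route 7 $109k) loses 19.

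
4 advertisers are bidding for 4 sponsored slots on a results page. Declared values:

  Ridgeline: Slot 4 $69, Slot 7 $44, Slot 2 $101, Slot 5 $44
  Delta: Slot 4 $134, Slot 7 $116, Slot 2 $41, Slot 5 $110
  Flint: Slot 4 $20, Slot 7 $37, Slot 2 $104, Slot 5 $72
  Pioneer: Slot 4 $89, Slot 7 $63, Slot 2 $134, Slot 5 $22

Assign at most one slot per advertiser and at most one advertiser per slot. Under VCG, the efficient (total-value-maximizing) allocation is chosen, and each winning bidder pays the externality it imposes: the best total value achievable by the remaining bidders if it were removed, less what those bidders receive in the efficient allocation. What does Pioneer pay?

Pioneer pays $50.

Efficient allocation: Ridgeline→Slot 4 ($69), Delta→Slot 7 ($116), Flint→Slot 5 ($72), Pioneer→Slot 2 ($134); total welfare W = $391.
Pioneer receives Slot 2 at value $134, so the others get W − 134 = $257.
Without Pioneer: best allocation of the remaining 3 bidders over all 4 slots is Ridgeline→Slot 2 ($101), Delta→Slot 4 ($134), Flint→Slot 5 ($72), total $307.
VCG payment = (others' best without Pioneer) − (others' welfare with Pioneer) = 307 − 257 = $50.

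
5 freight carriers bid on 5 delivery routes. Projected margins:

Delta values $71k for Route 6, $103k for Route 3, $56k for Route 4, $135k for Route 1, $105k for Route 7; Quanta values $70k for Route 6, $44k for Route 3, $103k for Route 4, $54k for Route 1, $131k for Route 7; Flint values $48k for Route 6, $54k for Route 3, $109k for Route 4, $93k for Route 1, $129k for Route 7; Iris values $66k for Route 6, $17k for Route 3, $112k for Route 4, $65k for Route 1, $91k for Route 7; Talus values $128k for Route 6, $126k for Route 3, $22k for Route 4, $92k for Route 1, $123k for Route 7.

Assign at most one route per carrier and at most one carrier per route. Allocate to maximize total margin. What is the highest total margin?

This is a one-to-one assignment (maximum-weight bipartite matching).
Optimal: Delta→Route 1 ($135k), Quanta→Route 6 ($70k), Flint→Route 7 ($129k), Iris→Route 4 ($112k), Talus→Route 3 ($126k) — total 135+70+129+112+126 = $572k.
Row-greedy (each carrier in turn takes its best remaining route) gives $567k, worse by 5.
Every other assignment is strictly worse.

Maximum total: $572k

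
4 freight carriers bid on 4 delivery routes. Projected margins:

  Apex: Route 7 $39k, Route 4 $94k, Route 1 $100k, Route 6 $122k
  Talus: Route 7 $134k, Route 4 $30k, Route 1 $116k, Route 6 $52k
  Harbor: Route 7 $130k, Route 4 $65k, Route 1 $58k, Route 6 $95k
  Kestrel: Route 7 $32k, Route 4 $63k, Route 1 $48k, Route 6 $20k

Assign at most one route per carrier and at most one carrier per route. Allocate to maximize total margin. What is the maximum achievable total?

Maximum total: $431k

This is the linear assignment problem.
Optimal: Apex→Route 6 ($122k), Talus→Route 1 ($116k), Harbor→Route 7 ($130k), Kestrel→Route 4 ($63k) — total 122+116+130+63 = $431k.
Column-greedy (each route in turn goes to its best remaining carrier) gives $306k, worse by 125.
Swapping Apex↔Talus (Apex→Route 1 $100k, Talus→Route 6 $52k) loses 86.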